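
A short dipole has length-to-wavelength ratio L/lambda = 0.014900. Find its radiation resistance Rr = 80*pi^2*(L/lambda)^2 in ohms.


Rr = 80 * pi^2 * (0.014900)^2 = 80 * 9.869604 * 2.220100e-04 = 0.1753 ohm

0.1753 ohm


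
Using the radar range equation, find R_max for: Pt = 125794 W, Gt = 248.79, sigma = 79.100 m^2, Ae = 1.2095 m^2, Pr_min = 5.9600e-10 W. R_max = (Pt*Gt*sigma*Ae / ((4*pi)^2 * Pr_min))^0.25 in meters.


R^4 = 125794*248.79*79.100*1.2095 / ((4*pi)^2 * 5.9600e-10) = 3.181334e+16
R_max = 3.181334e+16^0.25 = 13355 m

13355 m


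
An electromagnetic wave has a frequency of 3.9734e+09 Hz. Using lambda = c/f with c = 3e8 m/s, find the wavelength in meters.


lambda = c / f = 3.0000e+08 / 3.9734e+09 = 0.07550 m

0.07550 m


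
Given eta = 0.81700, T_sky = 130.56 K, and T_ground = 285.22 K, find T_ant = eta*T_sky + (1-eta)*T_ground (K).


T_ant = 0.81700 * 130.56 + (1 - 0.81700) * 285.22 = 158.9 K

158.9 K


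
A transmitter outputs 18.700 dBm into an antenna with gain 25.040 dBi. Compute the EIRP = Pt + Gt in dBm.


EIRP = Pt + Gt = 18.700 + 25.040 = 43.74 dBm

43.74 dBm


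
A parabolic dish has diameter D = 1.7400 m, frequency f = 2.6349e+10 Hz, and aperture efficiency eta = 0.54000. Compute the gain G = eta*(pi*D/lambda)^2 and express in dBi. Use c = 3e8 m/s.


lambda = c / f = 3.0000e+08 / 2.6349e+10 = 0.01138563 m
G_linear = 0.54000 * (pi * 1.7400 / 0.01138563)^2 = 124473.8
G_dBi = 10 * log10(124473.8) = 50.95 dBi

50.95 dBi


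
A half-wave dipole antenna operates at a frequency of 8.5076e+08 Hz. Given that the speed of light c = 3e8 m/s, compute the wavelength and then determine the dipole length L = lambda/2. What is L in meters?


lambda = c / f = 3.0000e+08 / 8.5076e+08 = 0.3526259 m
L = lambda / 2 = 0.3526259 / 2 = 0.1763 m

0.1763 m


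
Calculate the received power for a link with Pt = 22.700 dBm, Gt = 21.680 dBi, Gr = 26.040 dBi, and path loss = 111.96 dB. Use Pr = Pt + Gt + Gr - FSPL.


Pr = 22.700 + 21.680 + 26.040 - 111.96 = -41.54 dBm

-41.54 dBm


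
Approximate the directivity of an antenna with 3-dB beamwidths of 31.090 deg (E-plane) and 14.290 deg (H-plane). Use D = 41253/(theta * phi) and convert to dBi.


D_linear = 41253 / (31.090 * 14.290) = 92.85442
D_dBi = 10 * log10(92.85442) = 19.68 dBi

19.68 dBi


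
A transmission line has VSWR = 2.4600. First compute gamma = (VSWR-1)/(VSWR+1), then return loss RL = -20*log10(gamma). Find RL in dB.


gamma = (2.4600 - 1) / (2.4600 + 1) = 0.4219653
RL = -20 * log10(0.4219653) = 7.494 dB

7.494 dB


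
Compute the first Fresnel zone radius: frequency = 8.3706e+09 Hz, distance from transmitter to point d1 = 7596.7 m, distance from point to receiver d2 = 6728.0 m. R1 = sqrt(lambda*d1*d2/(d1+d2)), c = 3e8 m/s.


lambda = c / f = 3.0000e+08 / 8.3706e+09 = 0.03583972 m
R1 = sqrt(0.03583972 * 7596.7 * 6728.0 / (7596.7 + 6728.0)) = 11.31 m

11.31 m


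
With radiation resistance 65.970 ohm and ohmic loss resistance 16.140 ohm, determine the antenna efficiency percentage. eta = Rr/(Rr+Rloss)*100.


eta = 65.970 / (65.970 + 16.140) * 100 = 80.34%

80.34%


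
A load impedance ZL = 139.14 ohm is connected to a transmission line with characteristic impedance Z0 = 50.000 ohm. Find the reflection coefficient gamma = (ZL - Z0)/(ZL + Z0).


gamma = (139.14 - 50.000) / (139.14 + 50.000) = 0.4713

0.4713


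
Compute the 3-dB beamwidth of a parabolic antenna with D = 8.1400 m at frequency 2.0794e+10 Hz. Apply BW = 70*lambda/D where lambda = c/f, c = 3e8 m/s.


lambda = c / f = 3.0000e+08 / 2.0794e+10 = 0.01442724 m
BW = 70 * 0.01442724 / 8.1400 = 0.1241 deg

0.1241 deg


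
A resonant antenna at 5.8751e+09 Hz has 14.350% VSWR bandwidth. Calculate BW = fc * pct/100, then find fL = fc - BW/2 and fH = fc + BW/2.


BW = 5.8751e+09 * 14.350/100 = 8.430768e+08 Hz
fL = 5.8751e+09 - 8.430768e+08/2 = 5.454e+09 Hz
fH = 5.8751e+09 + 8.430768e+08/2 = 6.297e+09 Hz

BW=8.431e+08 Hz, fL=5.454e+09 Hz, fH=6.297e+09 Hz


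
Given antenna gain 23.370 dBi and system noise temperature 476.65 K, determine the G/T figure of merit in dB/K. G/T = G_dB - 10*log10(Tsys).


G/T = 23.370 - 10*log10(476.65) = 23.370 - 26.78200 = -3.412 dB/K

-3.412 dB/K


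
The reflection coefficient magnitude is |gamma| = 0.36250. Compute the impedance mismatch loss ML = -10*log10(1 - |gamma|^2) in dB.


ML = -10 * log10(1 - 0.36250^2) = -10 * log10(0.86859375) = 0.6118 dB

0.6118 dB


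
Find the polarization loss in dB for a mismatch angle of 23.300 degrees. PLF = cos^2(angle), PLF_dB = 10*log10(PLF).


PLF_linear = cos^2(23.300 deg) = 0.8435438
PLF_dB = 10 * log10(0.8435438) = -0.7389 dB

-0.7389 dB


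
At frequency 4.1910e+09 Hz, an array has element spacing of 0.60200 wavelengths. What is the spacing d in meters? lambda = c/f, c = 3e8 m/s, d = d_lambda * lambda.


lambda = c / f = 3.0000e+08 / 4.1910e+09 = 0.07158196 m
d = 0.60200 * 0.07158196 = 0.04309 m

0.04309 m


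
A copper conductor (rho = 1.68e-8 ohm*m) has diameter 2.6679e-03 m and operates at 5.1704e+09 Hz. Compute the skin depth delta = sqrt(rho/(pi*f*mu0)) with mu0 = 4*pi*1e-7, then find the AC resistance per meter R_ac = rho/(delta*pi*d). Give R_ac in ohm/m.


delta = sqrt(1.68e-8 / (pi * 5.1704e+09 * 4*pi*1e-7)) = 9.072202e-07 m
R_ac = 1.68e-8 / (9.072202e-07 * pi * 2.6679e-03) = 2.209 ohm/m

2.209 ohm/m


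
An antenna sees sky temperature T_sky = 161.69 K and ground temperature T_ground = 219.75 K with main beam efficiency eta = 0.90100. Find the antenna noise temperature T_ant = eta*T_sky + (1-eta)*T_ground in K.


T_ant = 0.90100 * 161.69 + (1 - 0.90100) * 219.75 = 167.4 K

167.4 K


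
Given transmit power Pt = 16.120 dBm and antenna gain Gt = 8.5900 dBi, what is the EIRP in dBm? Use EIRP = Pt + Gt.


EIRP = Pt + Gt = 16.120 + 8.5900 = 24.71 dBm

24.71 dBm


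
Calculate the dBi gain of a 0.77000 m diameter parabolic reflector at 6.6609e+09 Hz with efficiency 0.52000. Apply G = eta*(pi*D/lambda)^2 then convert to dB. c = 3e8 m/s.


lambda = c / f = 3.0000e+08 / 6.6609e+09 = 0.04503896 m
G_linear = 0.52000 * (pi * 0.77000 / 0.04503896)^2 = 1500.057
G_dBi = 10 * log10(1500.057) = 31.76 dBi

31.76 dBi


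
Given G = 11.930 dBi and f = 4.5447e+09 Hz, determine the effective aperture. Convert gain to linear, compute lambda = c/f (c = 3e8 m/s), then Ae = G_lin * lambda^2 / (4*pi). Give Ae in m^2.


lambda = c / f = 3.0000e+08 / 4.5447e+09 = 0.06601096 m
G_linear = 10^(11.930/10) = 15.59553
Ae = G_linear * lambda^2 / (4*pi) = 15.59553 * 0.06601096^2 / (4*pi) = 5.408e-03 m^2

5.408e-03 m^2


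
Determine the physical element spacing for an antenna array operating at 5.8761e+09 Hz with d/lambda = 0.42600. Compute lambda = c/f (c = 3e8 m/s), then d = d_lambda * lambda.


lambda = c / f = 3.0000e+08 / 5.8761e+09 = 0.05105427 m
d = 0.42600 * 0.05105427 = 0.02175 m

0.02175 m


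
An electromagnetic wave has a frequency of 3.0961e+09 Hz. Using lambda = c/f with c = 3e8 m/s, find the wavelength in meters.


lambda = c / f = 3.0000e+08 / 3.0961e+09 = 0.09690 m

0.09690 m


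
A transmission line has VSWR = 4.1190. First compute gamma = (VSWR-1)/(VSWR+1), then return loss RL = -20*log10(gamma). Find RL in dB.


gamma = (4.1190 - 1) / (4.1190 + 1) = 0.6092987
RL = -20 * log10(0.6092987) = 4.303 dB

4.303 dB


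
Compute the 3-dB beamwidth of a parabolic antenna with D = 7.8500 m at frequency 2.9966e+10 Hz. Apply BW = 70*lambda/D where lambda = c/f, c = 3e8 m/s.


lambda = c / f = 3.0000e+08 / 2.9966e+10 = 0.01001135 m
BW = 70 * 0.01001135 / 7.8500 = 0.08927 deg

0.08927 deg


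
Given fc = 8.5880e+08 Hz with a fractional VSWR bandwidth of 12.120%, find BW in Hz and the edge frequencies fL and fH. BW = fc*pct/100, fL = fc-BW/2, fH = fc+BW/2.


BW = 8.5880e+08 * 12.120/100 = 1.040866e+08 Hz
fL = 8.5880e+08 - 1.040866e+08/2 = 8.068e+08 Hz
fH = 8.5880e+08 + 1.040866e+08/2 = 9.108e+08 Hz

BW=1.041e+08 Hz, fL=8.068e+08 Hz, fH=9.108e+08 Hz


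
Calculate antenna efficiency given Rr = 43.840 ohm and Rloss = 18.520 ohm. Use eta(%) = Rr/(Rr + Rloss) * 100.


eta = 43.840 / (43.840 + 18.520) * 100 = 70.30%

70.30%


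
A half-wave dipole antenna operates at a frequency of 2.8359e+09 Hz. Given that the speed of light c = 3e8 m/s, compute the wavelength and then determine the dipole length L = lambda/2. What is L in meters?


lambda = c / f = 3.0000e+08 / 2.8359e+09 = 0.1057865 m
L = lambda / 2 = 0.1057865 / 2 = 0.05289 m

0.05289 m


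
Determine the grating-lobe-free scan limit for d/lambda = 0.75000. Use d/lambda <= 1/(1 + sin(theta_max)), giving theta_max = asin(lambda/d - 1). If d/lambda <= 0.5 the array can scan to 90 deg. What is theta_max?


lambda/d - 1 = 1/0.75000 - 1 = 0.3333333
theta_max = asin(0.3333333) = 19.47 deg

19.47 deg


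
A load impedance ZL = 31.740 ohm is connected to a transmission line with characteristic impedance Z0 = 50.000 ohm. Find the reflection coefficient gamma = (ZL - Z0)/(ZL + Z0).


gamma = (31.740 - 50.000) / (31.740 + 50.000) = -0.2234

-0.2234


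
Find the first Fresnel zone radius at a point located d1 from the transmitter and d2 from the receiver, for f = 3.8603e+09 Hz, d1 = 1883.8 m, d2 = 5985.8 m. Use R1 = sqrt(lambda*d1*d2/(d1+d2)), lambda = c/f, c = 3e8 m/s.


lambda = c / f = 3.0000e+08 / 3.8603e+09 = 0.07771417 m
R1 = sqrt(0.07771417 * 1883.8 * 5985.8 / (1883.8 + 5985.8)) = 10.55 m

10.55 m


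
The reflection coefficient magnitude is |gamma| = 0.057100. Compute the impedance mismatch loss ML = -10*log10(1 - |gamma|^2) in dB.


ML = -10 * log10(1 - 0.057100^2) = -10 * log10(0.99673959) = 0.01418 dB

0.01418 dB


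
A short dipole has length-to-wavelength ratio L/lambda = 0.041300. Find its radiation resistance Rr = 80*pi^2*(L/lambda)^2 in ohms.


Rr = 80 * pi^2 * (0.041300)^2 = 80 * 9.869604 * 1.705690e-03 = 1.347 ohm

1.347 ohm


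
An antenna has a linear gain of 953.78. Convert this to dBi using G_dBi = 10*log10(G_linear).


G_dBi = 10 * log10(953.78) = 29.79 dBi

29.79 dBi


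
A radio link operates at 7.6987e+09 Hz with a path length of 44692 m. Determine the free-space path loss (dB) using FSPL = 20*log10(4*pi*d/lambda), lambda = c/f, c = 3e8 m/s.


lambda = c / f = 3.0000e+08 / 7.6987e+09 = 0.03896762 m
FSPL = 20 * log10(4*pi*44692/0.03896762) = 143.2 dB

143.2 dB


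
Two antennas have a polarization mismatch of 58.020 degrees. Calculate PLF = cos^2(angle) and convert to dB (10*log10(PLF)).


PLF_linear = cos^2(58.020 deg) = 0.2805007
PLF_dB = 10 * log10(0.2805007) = -5.521 dB

-5.521 dB


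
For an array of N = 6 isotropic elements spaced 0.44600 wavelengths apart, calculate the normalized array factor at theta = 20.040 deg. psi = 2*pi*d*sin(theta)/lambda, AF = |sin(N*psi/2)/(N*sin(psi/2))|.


psi = 2*pi*0.44600*sin(20.040 deg) = 0.9602814 rad
AF = |sin(6*0.9602814/2) / (6*sin(0.9602814/2))| = 0.09302

0.09302


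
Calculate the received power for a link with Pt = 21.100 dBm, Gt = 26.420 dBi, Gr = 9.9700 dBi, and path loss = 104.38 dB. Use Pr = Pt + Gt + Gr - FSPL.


Pr = 21.100 + 26.420 + 9.9700 - 104.38 = -46.89 dBm

-46.89 dBm


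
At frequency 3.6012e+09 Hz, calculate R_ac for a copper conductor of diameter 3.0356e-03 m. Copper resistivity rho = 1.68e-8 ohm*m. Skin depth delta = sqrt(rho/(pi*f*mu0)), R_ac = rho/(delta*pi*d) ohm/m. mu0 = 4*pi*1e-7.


delta = sqrt(1.68e-8 / (pi * 3.6012e+09 * 4*pi*1e-7)) = 1.087054e-06 m
R_ac = 1.68e-8 / (1.087054e-06 * pi * 3.0356e-03) = 1.621 ohm/m

1.621 ohm/m


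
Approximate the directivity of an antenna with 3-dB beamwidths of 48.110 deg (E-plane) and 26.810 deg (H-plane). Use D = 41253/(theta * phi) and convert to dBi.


D_linear = 41253 / (48.110 * 26.810) = 31.98331
D_dBi = 10 * log10(31.98331) = 15.05 dBi

15.05 dBi


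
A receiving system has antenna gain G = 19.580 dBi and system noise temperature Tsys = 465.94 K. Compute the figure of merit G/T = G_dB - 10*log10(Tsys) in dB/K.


G/T = 19.580 - 10*log10(465.94) = 19.580 - 26.68330 = -7.103 dB/K

-7.103 dB/K


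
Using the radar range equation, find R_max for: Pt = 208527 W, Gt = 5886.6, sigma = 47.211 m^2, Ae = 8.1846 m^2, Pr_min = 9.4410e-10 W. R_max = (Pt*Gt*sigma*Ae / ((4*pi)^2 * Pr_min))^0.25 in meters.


R^4 = 208527*5886.6*47.211*8.1846 / ((4*pi)^2 * 9.4410e-10) = 3.181484e+18
R_max = 3.181484e+18^0.25 = 42234 m

42234 m


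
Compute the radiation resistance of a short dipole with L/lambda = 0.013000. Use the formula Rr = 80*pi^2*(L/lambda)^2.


Rr = 80 * pi^2 * (0.013000)^2 = 80 * 9.869604 * 1.690000e-04 = 0.1334 ohm

0.1334 ohm


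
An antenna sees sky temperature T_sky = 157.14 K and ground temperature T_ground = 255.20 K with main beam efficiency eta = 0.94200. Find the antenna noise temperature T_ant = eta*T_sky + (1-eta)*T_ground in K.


T_ant = 0.94200 * 157.14 + (1 - 0.94200) * 255.20 = 162.8 K

162.8 K


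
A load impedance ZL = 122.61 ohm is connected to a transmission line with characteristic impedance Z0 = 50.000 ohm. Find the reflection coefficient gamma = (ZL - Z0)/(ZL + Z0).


gamma = (122.61 - 50.000) / (122.61 + 50.000) = 0.4207

0.4207


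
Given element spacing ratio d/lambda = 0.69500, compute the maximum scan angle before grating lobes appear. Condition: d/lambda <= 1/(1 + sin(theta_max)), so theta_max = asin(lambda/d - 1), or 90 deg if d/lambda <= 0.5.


lambda/d - 1 = 1/0.69500 - 1 = 0.4388489
theta_max = asin(0.4388489) = 26.03 deg

26.03 deg


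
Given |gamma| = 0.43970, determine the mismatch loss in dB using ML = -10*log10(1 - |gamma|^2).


ML = -10 * log10(1 - 0.43970^2) = -10 * log10(0.80666391) = 0.9331 dB

0.9331 dB


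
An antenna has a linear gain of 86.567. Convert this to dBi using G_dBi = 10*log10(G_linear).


G_dBi = 10 * log10(86.567) = 19.37 dBi

19.37 dBi


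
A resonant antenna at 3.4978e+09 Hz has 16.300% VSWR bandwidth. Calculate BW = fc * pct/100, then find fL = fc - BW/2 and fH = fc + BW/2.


BW = 3.4978e+09 * 16.300/100 = 5.701414e+08 Hz
fL = 3.4978e+09 - 5.701414e+08/2 = 3.213e+09 Hz
fH = 3.4978e+09 + 5.701414e+08/2 = 3.783e+09 Hz

BW=5.701e+08 Hz, fL=3.213e+09 Hz, fH=3.783e+09 Hz


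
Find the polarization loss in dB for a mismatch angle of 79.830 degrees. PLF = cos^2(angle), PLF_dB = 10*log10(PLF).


PLF_linear = cos^2(79.830 deg) = 0.03117675
PLF_dB = 10 * log10(0.03117675) = -15.06 dB

-15.06 dB


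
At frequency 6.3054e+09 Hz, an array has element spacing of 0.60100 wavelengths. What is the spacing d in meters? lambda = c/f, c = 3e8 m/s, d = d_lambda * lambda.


lambda = c / f = 3.0000e+08 / 6.3054e+09 = 0.04757827 m
d = 0.60100 * 0.04757827 = 0.02859 m

0.02859 m


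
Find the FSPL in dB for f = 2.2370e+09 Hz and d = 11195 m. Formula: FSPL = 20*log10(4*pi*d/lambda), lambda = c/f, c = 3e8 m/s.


lambda = c / f = 3.0000e+08 / 2.2370e+09 = 0.1341082 m
FSPL = 20 * log10(4*pi*11195/0.1341082) = 120.4 dB

120.4 dB


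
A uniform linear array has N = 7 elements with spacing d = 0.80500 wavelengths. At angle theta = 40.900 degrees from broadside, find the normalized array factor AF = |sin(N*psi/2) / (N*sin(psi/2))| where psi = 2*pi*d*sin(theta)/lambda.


psi = 2*pi*0.80500*sin(40.900 deg) = 3.311656 rad
AF = |sin(7*3.311656/2) / (7*sin(3.311656/2))| = 0.1187

0.1187


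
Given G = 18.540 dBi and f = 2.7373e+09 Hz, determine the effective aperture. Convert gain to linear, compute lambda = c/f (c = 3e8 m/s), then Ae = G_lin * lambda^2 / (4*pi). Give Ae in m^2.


lambda = c / f = 3.0000e+08 / 2.7373e+09 = 0.1095970 m
G_linear = 10^(18.540/10) = 71.44963
Ae = G_linear * lambda^2 / (4*pi) = 71.44963 * 0.1095970^2 / (4*pi) = 0.06829 m^2

0.06829 m^2


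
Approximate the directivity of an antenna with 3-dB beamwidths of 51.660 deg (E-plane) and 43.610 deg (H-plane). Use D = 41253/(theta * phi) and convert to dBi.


D_linear = 41253 / (51.660 * 43.610) = 18.31113
D_dBi = 10 * log10(18.31113) = 12.63 dBi

12.63 dBi


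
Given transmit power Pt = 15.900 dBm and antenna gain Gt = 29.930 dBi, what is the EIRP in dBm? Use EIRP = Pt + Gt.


EIRP = Pt + Gt = 15.900 + 29.930 = 45.83 dBm

45.83 dBm


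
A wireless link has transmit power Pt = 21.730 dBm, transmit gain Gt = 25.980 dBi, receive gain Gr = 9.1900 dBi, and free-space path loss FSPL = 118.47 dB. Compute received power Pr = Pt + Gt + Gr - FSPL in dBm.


Pr = 21.730 + 25.980 + 9.1900 - 118.47 = -61.57 dBm

-61.57 dBm


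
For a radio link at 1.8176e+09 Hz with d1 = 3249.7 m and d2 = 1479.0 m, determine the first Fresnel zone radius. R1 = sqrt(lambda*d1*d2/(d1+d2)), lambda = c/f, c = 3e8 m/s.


lambda = c / f = 3.0000e+08 / 1.8176e+09 = 0.1650528 m
R1 = sqrt(0.1650528 * 3249.7 * 1479.0 / (3249.7 + 1479.0)) = 12.95 m

12.95 m


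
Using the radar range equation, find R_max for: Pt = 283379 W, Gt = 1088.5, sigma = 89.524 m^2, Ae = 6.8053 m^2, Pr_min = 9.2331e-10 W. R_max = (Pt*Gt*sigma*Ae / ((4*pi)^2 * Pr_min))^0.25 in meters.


R^4 = 283379*1088.5*89.524*6.8053 / ((4*pi)^2 * 9.2331e-10) = 1.288889e+18
R_max = 1.288889e+18^0.25 = 33694 m

33694 m


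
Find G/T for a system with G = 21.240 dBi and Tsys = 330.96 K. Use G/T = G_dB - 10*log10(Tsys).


G/T = 21.240 - 10*log10(330.96) = 21.240 - 25.19776 = -3.958 dB/K

-3.958 dB/K


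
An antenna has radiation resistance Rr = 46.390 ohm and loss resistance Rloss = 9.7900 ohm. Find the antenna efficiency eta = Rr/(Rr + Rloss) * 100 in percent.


eta = 46.390 / (46.390 + 9.7900) * 100 = 82.57%

82.57%


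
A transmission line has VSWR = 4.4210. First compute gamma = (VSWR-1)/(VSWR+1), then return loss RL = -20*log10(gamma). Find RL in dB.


gamma = (4.4210 - 1) / (4.4210 + 1) = 0.6310644
RL = -20 * log10(0.6310644) = 3.999 dB

3.999 dB


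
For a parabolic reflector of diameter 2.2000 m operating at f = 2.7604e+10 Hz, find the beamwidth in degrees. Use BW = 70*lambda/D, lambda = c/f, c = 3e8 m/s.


lambda = c / f = 3.0000e+08 / 2.7604e+10 = 0.01086799 m
BW = 70 * 0.01086799 / 2.2000 = 0.3458 deg

0.3458 deg


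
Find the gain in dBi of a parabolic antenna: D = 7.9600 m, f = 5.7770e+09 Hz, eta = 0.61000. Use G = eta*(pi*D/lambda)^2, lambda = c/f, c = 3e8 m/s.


lambda = c / f = 3.0000e+08 / 5.7770e+09 = 0.05193007 m
G_linear = 0.61000 * (pi * 7.9600 / 0.05193007)^2 = 141454.9
G_dBi = 10 * log10(141454.9) = 51.51 dBi

51.51 dBi


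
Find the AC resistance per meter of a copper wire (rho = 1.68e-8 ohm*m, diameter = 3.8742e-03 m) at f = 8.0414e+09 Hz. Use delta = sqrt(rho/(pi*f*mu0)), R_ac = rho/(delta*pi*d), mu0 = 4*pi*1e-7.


delta = sqrt(1.68e-8 / (pi * 8.0414e+09 * 4*pi*1e-7)) = 7.274597e-07 m
R_ac = 1.68e-8 / (7.274597e-07 * pi * 3.8742e-03) = 1.897 ohm/m

1.897 ohm/m


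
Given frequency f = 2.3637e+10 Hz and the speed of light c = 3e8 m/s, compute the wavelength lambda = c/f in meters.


lambda = c / f = 3.0000e+08 / 2.3637e+10 = 0.01269 m

0.01269 m


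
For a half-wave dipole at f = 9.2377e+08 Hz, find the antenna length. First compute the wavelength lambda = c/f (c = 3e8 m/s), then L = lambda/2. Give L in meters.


lambda = c / f = 3.0000e+08 / 9.2377e+08 = 0.3247562 m
L = lambda / 2 = 0.3247562 / 2 = 0.1624 m

0.1624 m


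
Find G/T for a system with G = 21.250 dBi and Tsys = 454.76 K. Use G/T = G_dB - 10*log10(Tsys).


G/T = 21.250 - 10*log10(454.76) = 21.250 - 26.57782 = -5.328 dB/K

-5.328 dB/K


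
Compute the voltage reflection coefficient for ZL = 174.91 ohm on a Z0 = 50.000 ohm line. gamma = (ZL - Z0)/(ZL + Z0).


gamma = (174.91 - 50.000) / (174.91 + 50.000) = 0.5554

0.5554


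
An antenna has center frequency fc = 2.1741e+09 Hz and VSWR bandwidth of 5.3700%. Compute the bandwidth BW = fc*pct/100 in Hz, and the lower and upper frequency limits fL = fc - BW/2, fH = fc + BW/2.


BW = 2.1741e+09 * 5.3700/100 = 1.167492e+08 Hz
fL = 2.1741e+09 - 1.167492e+08/2 = 2.116e+09 Hz
fH = 2.1741e+09 + 1.167492e+08/2 = 2.232e+09 Hz

BW=1.167e+08 Hz, fL=2.116e+09 Hz, fH=2.232e+09 Hz


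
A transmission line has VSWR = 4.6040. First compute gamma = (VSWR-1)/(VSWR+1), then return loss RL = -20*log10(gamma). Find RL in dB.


gamma = (4.6040 - 1) / (4.6040 + 1) = 0.6431121
RL = -20 * log10(0.6431121) = 3.834 dB

3.834 dB


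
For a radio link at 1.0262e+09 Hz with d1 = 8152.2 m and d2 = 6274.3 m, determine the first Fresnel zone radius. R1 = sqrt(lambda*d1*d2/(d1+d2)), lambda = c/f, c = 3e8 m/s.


lambda = c / f = 3.0000e+08 / 1.0262e+09 = 0.2923407 m
R1 = sqrt(0.2923407 * 8152.2 * 6274.3 / (8152.2 + 6274.3)) = 32.19 m

32.19 m


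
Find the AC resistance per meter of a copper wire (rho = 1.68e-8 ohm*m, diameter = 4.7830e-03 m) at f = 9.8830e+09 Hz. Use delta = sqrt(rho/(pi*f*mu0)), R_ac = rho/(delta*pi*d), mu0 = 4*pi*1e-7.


delta = sqrt(1.68e-8 / (pi * 9.8830e+09 * 4*pi*1e-7)) = 6.561912e-07 m
R_ac = 1.68e-8 / (6.561912e-07 * pi * 4.7830e-03) = 1.704 ohm/m

1.704 ohm/m


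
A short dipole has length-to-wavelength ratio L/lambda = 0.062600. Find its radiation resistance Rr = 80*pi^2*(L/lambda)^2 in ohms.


Rr = 80 * pi^2 * (0.062600)^2 = 80 * 9.869604 * 3.918760e-03 = 3.094 ohm

3.094 ohm


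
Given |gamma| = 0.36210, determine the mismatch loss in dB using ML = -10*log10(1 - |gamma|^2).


ML = -10 * log10(1 - 0.36210^2) = -10 * log10(0.86888359) = 0.6104 dB

0.6104 dB


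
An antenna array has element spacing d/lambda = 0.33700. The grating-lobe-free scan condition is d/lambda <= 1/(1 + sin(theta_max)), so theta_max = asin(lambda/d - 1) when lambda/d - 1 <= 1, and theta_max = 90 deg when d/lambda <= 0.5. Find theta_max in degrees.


lambda/d - 1 = 1/0.33700 - 1 = 1.967359 >= 1
d/lambda <= 0.5, so the array can scan to endfire without grating lobes: theta_max = 90 deg

90 deg


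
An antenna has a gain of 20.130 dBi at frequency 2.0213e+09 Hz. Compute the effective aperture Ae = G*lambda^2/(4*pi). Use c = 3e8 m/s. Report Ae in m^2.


lambda = c / f = 3.0000e+08 / 2.0213e+09 = 0.1484193 m
G_linear = 10^(20.130/10) = 103.0386
Ae = G_linear * lambda^2 / (4*pi) = 103.0386 * 0.1484193^2 / (4*pi) = 0.1806 m^2

0.1806 m^2


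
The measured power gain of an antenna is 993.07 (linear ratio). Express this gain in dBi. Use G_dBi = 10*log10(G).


G_dBi = 10 * log10(993.07) = 29.97 dBi

29.97 dBi


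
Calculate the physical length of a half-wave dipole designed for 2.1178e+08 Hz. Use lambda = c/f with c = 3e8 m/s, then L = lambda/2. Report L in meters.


lambda = c / f = 3.0000e+08 / 2.1178e+08 = 1.416564 m
L = lambda / 2 = 1.416564 / 2 = 0.7083 m

0.7083 m


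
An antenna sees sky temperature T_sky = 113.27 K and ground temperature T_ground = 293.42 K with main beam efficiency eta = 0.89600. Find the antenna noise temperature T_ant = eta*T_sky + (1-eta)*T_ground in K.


T_ant = 0.89600 * 113.27 + (1 - 0.89600) * 293.42 = 132.0 K

132.0 K


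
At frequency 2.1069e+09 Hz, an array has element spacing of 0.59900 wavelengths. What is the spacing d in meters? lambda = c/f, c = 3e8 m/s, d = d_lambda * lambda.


lambda = c / f = 3.0000e+08 / 2.1069e+09 = 0.1423893 m
d = 0.59900 * 0.1423893 = 0.08529 m

0.08529 m


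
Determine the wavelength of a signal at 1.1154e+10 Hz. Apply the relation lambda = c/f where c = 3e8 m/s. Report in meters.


lambda = c / f = 3.0000e+08 / 1.1154e+10 = 0.02690 m

0.02690 m


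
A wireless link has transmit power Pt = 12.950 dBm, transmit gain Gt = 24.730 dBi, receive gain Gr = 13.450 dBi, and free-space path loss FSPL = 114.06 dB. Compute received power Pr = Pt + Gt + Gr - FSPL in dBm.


Pr = 12.950 + 24.730 + 13.450 - 114.06 = -62.93 dBm

-62.93 dBm


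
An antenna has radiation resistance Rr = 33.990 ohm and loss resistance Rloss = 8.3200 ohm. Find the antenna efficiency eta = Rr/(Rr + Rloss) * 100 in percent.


eta = 33.990 / (33.990 + 8.3200) * 100 = 80.34%

80.34%


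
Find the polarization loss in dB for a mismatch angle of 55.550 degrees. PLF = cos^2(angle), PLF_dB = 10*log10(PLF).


PLF_linear = cos^2(55.550 deg) = 0.3200016
PLF_dB = 10 * log10(0.3200016) = -4.948 dB

-4.948 dB


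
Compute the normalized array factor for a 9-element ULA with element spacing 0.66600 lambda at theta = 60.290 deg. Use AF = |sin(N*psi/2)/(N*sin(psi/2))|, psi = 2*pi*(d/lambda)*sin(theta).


psi = 2*pi*0.66600*sin(60.290 deg) = 3.634515 rad
AF = |sin(9*3.634515/2) / (9*sin(3.634515/2))| = 0.06910

0.06910


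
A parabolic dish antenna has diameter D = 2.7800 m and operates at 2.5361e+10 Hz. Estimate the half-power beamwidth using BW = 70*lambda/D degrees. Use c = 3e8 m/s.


lambda = c / f = 3.0000e+08 / 2.5361e+10 = 0.01182919 m
BW = 70 * 0.01182919 / 2.7800 = 0.2979 deg

0.2979 deg


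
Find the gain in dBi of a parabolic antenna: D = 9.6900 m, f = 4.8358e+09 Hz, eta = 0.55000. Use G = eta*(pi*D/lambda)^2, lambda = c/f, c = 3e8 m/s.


lambda = c / f = 3.0000e+08 / 4.8358e+09 = 0.06203731 m
G_linear = 0.55000 * (pi * 9.6900 / 0.06203731)^2 = 132435.4
G_dBi = 10 * log10(132435.4) = 51.22 dBi

51.22 dBi


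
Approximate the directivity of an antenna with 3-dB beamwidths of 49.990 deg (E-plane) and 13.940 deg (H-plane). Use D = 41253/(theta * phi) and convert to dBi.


D_linear = 41253 / (49.990 * 13.940) = 59.19835
D_dBi = 10 * log10(59.19835) = 17.72 dBi

17.72 dBi


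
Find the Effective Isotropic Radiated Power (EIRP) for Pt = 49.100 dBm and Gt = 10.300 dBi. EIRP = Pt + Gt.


EIRP = Pt + Gt = 49.100 + 10.300 = 59.40 dBm

59.40 dBm


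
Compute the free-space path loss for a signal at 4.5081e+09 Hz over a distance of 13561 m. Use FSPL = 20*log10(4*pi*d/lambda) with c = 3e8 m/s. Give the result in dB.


lambda = c / f = 3.0000e+08 / 4.5081e+09 = 0.06654688 m
FSPL = 20 * log10(4*pi*13561/0.06654688) = 128.2 dB

128.2 dB


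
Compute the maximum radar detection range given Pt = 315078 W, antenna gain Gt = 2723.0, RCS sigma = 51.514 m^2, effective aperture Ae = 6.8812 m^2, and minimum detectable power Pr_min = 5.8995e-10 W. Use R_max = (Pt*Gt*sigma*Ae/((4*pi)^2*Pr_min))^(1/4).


R^4 = 315078*2723.0*51.514*6.8812 / ((4*pi)^2 * 5.8995e-10) = 3.264527e+18
R_max = 3.264527e+18^0.25 = 42506 m

42506 m


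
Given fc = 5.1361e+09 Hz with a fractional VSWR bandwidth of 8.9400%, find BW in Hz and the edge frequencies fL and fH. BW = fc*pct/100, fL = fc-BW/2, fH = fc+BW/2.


BW = 5.1361e+09 * 8.9400/100 = 4.591673e+08 Hz
fL = 5.1361e+09 - 4.591673e+08/2 = 4.907e+09 Hz
fH = 5.1361e+09 + 4.591673e+08/2 = 5.366e+09 Hz

BW=4.592e+08 Hz, fL=4.907e+09 Hz, fH=5.366e+09 Hz


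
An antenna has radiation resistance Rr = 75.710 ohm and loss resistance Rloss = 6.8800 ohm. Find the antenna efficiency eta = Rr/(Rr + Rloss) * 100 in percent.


eta = 75.710 / (75.710 + 6.8800) * 100 = 91.67%

91.67%


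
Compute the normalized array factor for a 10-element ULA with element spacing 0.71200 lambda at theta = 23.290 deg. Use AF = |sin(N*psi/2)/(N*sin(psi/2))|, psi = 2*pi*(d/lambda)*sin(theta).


psi = 2*pi*0.71200*sin(23.290 deg) = 1.768806 rad
AF = |sin(10*1.768806/2) / (10*sin(1.768806/2))| = 0.07093

0.07093


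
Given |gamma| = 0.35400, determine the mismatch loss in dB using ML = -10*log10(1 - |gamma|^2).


ML = -10 * log10(1 - 0.35400^2) = -10 * log10(0.874684) = 0.5815 dB

0.5815 dB


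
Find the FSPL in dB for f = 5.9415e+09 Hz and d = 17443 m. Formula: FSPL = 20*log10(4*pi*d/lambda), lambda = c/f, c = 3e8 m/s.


lambda = c / f = 3.0000e+08 / 5.9415e+09 = 0.05049230 m
FSPL = 20 * log10(4*pi*17443/0.05049230) = 132.8 dB

132.8 dB


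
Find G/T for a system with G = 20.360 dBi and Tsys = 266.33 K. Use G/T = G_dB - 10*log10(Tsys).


G/T = 20.360 - 10*log10(266.33) = 20.360 - 24.25420 = -3.894 dB/K

-3.894 dB/K


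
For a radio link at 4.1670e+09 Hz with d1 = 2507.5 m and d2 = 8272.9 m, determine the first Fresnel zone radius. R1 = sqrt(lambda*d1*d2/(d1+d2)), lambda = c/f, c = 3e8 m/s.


lambda = c / f = 3.0000e+08 / 4.1670e+09 = 0.07199424 m
R1 = sqrt(0.07199424 * 2507.5 * 8272.9 / (2507.5 + 8272.9)) = 11.77 m

11.77 m


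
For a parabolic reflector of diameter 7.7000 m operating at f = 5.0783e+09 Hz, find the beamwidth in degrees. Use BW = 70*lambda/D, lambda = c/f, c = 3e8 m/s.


lambda = c / f = 3.0000e+08 / 5.0783e+09 = 0.05907489 m
BW = 70 * 0.05907489 / 7.7000 = 0.5370 deg

0.5370 deg


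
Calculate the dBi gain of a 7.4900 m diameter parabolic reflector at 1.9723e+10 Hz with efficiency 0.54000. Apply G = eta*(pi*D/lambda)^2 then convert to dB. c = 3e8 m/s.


lambda = c / f = 3.0000e+08 / 1.9723e+10 = 0.01521067 m
G_linear = 0.54000 * (pi * 7.4900 / 0.01521067)^2 = 1.292291e+06
G_dBi = 10 * log10(1.292291e+06) = 61.11 dBi

61.11 dBi


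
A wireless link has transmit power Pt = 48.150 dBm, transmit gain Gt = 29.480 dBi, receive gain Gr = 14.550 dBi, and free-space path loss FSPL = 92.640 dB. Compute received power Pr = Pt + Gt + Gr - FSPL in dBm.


Pr = 48.150 + 29.480 + 14.550 - 92.640 = -0.46 dBm

-0.46 dBm


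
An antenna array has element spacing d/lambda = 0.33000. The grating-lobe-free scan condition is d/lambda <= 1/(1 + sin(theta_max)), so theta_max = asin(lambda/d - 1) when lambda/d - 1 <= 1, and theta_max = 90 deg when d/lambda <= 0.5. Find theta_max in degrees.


lambda/d - 1 = 1/0.33000 - 1 = 2.030303 >= 1
d/lambda <= 0.5, so the array can scan to endfire without grating lobes: theta_max = 90 deg

90 deg


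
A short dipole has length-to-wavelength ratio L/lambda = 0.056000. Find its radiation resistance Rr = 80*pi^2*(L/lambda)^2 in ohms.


Rr = 80 * pi^2 * (0.056000)^2 = 80 * 9.869604 * 3.136000e-03 = 2.476 ohm

2.476 ohm


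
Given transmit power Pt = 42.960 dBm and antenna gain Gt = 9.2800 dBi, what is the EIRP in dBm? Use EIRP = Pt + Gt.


EIRP = Pt + Gt = 42.960 + 9.2800 = 52.24 dBm

52.24 dBm


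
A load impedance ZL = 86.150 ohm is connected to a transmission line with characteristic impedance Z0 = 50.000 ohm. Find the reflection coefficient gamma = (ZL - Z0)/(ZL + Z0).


gamma = (86.150 - 50.000) / (86.150 + 50.000) = 0.2655

0.2655


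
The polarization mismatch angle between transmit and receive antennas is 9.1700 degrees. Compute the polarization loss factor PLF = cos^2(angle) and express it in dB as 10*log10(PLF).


PLF_linear = cos^2(9.1700 deg) = 0.9746030
PLF_dB = 10 * log10(0.9746030) = -0.1117 dB

-0.1117 dB


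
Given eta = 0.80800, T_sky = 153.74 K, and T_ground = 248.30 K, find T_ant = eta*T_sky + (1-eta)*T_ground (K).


T_ant = 0.80800 * 153.74 + (1 - 0.80800) * 248.30 = 171.9 K

171.9 K


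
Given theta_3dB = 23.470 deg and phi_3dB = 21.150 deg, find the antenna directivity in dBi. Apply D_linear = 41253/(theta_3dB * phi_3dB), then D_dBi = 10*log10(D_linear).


D_linear = 41253 / (23.470 * 21.150) = 83.10594
D_dBi = 10 * log10(83.10594) = 19.20 dBi

19.20 dBi


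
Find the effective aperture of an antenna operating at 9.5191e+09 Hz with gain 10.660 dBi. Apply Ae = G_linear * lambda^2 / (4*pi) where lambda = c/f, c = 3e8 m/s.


lambda = c / f = 3.0000e+08 / 9.5191e+09 = 0.03151558 m
G_linear = 10^(10.660/10) = 11.64126
Ae = G_linear * lambda^2 / (4*pi) = 11.64126 * 0.03151558^2 / (4*pi) = 9.201e-04 m^2

9.201e-04 m^2


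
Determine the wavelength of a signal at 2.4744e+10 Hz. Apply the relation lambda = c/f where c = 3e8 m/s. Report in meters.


lambda = c / f = 3.0000e+08 / 2.4744e+10 = 0.01212 m

0.01212 m


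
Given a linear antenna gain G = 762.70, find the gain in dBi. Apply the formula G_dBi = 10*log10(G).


G_dBi = 10 * log10(762.70) = 28.82 dBi

28.82 dBi


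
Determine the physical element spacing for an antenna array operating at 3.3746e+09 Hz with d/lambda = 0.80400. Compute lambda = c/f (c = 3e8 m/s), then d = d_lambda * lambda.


lambda = c / f = 3.0000e+08 / 3.3746e+09 = 0.08889943 m
d = 0.80400 * 0.08889943 = 0.07148 m

0.07148 m


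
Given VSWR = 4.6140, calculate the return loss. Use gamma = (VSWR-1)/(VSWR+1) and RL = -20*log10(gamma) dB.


gamma = (4.6140 - 1) / (4.6140 + 1) = 0.6437478
RL = -20 * log10(0.6437478) = 3.826 dB

3.826 dB


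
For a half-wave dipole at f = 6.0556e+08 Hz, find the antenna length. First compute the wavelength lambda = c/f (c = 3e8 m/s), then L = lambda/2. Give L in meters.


lambda = c / f = 3.0000e+08 / 6.0556e+08 = 0.4954092 m
L = lambda / 2 = 0.4954092 / 2 = 0.2477 m

0.2477 m


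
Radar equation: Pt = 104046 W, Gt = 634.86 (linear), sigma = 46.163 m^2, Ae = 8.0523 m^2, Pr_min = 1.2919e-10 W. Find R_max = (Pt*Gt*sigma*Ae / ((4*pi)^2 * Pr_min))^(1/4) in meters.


R^4 = 104046*634.86*46.163*8.0523 / ((4*pi)^2 * 1.2919e-10) = 1.203563e+18
R_max = 1.203563e+18^0.25 = 33122 m

33122 m


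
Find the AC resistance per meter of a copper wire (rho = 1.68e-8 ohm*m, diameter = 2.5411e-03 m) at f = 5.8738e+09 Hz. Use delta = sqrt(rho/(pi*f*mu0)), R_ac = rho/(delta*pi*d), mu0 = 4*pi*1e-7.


delta = sqrt(1.68e-8 / (pi * 5.8738e+09 * 4*pi*1e-7)) = 8.511678e-07 m
R_ac = 1.68e-8 / (8.511678e-07 * pi * 2.5411e-03) = 2.472 ohm/m

2.472 ohm/m


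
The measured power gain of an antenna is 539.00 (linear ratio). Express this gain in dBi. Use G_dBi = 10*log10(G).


G_dBi = 10 * log10(539.00) = 27.32 dBi

27.32 dBi


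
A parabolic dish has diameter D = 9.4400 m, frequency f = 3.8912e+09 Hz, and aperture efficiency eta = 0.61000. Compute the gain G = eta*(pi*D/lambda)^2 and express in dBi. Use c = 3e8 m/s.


lambda = c / f = 3.0000e+08 / 3.8912e+09 = 0.07709704 m
G_linear = 0.61000 * (pi * 9.4400 / 0.07709704)^2 = 90260.59
G_dBi = 10 * log10(90260.59) = 49.55 dBi

49.55 dBi


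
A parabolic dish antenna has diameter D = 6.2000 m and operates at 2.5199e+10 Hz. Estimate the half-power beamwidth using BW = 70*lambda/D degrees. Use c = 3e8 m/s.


lambda = c / f = 3.0000e+08 / 2.5199e+10 = 0.01190523 m
BW = 70 * 0.01190523 / 6.2000 = 0.1344 deg

0.1344 deg


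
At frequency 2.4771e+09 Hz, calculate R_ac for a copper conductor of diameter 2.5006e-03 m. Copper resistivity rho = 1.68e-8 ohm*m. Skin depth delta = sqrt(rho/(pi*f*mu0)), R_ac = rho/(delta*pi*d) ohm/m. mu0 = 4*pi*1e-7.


delta = sqrt(1.68e-8 / (pi * 2.4771e+09 * 4*pi*1e-7)) = 1.310699e-06 m
R_ac = 1.68e-8 / (1.310699e-06 * pi * 2.5006e-03) = 1.632 ohm/m

1.632 ohm/m


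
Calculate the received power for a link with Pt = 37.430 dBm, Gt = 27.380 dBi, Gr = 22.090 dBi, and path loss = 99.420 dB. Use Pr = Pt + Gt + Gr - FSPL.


Pr = 37.430 + 27.380 + 22.090 - 99.420 = -12.52 dBm

-12.52 dBm


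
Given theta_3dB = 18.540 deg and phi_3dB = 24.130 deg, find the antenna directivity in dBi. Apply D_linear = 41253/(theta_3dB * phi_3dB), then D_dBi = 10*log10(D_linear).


D_linear = 41253 / (18.540 * 24.130) = 92.21222
D_dBi = 10 * log10(92.21222) = 19.65 dBi

19.65 dBi


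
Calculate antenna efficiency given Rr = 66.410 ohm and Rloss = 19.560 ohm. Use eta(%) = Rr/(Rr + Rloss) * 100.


eta = 66.410 / (66.410 + 19.560) * 100 = 77.25%

77.25%


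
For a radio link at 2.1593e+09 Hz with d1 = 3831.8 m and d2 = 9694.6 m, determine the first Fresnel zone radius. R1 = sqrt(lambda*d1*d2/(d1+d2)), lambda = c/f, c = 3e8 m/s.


lambda = c / f = 3.0000e+08 / 2.1593e+09 = 0.1389339 m
R1 = sqrt(0.1389339 * 3831.8 * 9694.6 / (3831.8 + 9694.6)) = 19.53 m

19.53 m


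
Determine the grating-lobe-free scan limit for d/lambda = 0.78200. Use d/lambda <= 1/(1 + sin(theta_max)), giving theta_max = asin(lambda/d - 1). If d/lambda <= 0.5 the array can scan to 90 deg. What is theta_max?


lambda/d - 1 = 1/0.78200 - 1 = 0.2787724
theta_max = asin(0.2787724) = 16.19 deg

16.19 deg


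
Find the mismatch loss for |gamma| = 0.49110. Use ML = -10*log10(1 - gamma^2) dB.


ML = -10 * log10(1 - 0.49110^2) = -10 * log10(0.75882079) = 1.199 dB

1.199 dB


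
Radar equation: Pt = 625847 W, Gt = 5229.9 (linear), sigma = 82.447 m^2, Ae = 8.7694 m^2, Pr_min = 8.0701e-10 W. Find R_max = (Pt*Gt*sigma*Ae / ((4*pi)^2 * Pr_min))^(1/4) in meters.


R^4 = 625847*5229.9*82.447*8.7694 / ((4*pi)^2 * 8.0701e-10) = 1.856982e+19
R_max = 1.856982e+19^0.25 = 65645 m

65645 m


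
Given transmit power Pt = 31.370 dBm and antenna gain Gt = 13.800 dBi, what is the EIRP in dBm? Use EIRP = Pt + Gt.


EIRP = Pt + Gt = 31.370 + 13.800 = 45.17 dBm

45.17 dBm


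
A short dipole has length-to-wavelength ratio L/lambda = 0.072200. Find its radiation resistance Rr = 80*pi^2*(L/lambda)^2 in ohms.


Rr = 80 * pi^2 * (0.072200)^2 = 80 * 9.869604 * 5.212840e-03 = 4.116 ohm

4.116 ohm


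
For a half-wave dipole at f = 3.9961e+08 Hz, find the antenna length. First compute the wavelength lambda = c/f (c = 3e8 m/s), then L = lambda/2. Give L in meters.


lambda = c / f = 3.0000e+08 / 3.9961e+08 = 0.7507320 m
L = lambda / 2 = 0.7507320 / 2 = 0.3754 m

0.3754 m


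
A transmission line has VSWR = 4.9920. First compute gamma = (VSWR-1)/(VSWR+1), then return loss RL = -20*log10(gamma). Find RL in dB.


gamma = (4.9920 - 1) / (4.9920 + 1) = 0.6662216
RL = -20 * log10(0.6662216) = 3.528 dB

3.528 dB


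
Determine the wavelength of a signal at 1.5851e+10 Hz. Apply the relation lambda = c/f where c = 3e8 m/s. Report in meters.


lambda = c / f = 3.0000e+08 / 1.5851e+10 = 0.01893 m

0.01893 m


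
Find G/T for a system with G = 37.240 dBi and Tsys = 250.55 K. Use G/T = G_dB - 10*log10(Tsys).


G/T = 37.240 - 10*log10(250.55) = 37.240 - 23.98894 = 13.25 dB/K

13.25 dB/K


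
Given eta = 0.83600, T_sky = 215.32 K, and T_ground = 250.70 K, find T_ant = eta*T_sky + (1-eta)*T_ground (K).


T_ant = 0.83600 * 215.32 + (1 - 0.83600) * 250.70 = 221.1 K

221.1 K


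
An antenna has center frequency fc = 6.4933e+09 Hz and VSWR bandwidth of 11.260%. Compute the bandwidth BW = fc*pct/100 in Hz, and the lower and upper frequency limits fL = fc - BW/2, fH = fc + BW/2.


BW = 6.4933e+09 * 11.260/100 = 7.311456e+08 Hz
fL = 6.4933e+09 - 7.311456e+08/2 = 6.128e+09 Hz
fH = 6.4933e+09 + 7.311456e+08/2 = 6.859e+09 Hz

BW=7.311e+08 Hz, fL=6.128e+09 Hz, fH=6.859e+09 Hz


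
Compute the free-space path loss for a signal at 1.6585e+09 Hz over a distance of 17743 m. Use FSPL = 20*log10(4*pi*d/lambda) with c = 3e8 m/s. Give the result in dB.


lambda = c / f = 3.0000e+08 / 1.6585e+09 = 0.1808863 m
FSPL = 20 * log10(4*pi*17743/0.1808863) = 121.8 dB

121.8 dB


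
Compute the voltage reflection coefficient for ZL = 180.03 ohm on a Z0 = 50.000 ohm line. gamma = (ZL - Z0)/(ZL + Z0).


gamma = (180.03 - 50.000) / (180.03 + 50.000) = 0.5653

0.5653


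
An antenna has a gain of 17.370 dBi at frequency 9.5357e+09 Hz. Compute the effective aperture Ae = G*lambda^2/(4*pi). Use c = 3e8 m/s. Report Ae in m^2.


lambda = c / f = 3.0000e+08 / 9.5357e+09 = 0.03146072 m
G_linear = 10^(17.370/10) = 54.57579
Ae = G_linear * lambda^2 / (4*pi) = 54.57579 * 0.03146072^2 / (4*pi) = 4.299e-03 m^2

4.299e-03 m^2


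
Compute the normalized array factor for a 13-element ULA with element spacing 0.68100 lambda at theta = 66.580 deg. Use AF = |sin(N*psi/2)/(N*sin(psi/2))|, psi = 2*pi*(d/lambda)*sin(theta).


psi = 2*pi*0.68100*sin(66.580 deg) = 3.926340 rad
AF = |sin(13*3.926340/2) / (13*sin(3.926340/2))| = 0.03153

0.03153


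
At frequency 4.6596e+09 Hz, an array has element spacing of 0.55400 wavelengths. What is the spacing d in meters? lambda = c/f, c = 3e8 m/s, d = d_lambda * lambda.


lambda = c / f = 3.0000e+08 / 4.6596e+09 = 0.06438321 m
d = 0.55400 * 0.06438321 = 0.03567 m

0.03567 m


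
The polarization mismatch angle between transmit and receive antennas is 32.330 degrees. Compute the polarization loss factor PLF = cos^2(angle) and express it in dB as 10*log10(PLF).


PLF_linear = cos^2(32.330 deg) = 0.7139945
PLF_dB = 10 * log10(0.7139945) = -1.463 dB

-1.463 dB


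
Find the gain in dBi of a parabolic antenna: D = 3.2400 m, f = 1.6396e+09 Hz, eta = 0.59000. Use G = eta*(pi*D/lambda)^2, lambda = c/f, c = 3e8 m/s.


lambda = c / f = 3.0000e+08 / 1.6396e+09 = 0.1829715 m
G_linear = 0.59000 * (pi * 3.2400 / 0.1829715)^2 = 1825.891
G_dBi = 10 * log10(1825.891) = 32.61 dBi

32.61 dBi
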